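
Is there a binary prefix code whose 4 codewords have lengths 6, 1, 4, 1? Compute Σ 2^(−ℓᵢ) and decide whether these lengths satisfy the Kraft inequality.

1.078125; no

With common denominator 2^6 = 64: Σ 2^(−ℓᵢ) = 1/64 + 32/64 + 4/64 + 32/64 = 69/64 = 1.078125.
Kraft's inequality requires Σ ≤ 1; here Σ = 1.078125 > 1, so no such prefix code exists.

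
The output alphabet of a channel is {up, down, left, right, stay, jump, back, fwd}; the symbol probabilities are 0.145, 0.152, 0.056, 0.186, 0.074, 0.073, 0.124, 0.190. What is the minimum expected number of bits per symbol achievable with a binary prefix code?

Repeatedly combine the two least-probable nodes; the expected code length is the sum of the merged weights.
merge 7/125 + 73/1000 → 129/1000
merge 37/500 + 31/250 → 99/500
merge 129/1000 + 29/200 → 137/500
merge 19/125 + 93/500 → 169/500
merge 19/100 + 99/500 → 97/250
merge 137/500 + 169/500 → 153/250
merge 97/250 + 153/250 → 1
L = 129/1000 + 99/500 + 137/500 + 169/500 + 97/250 + 153/250 + 1 = 2939/1000 = 2.939 bits/symbol.

2.939 bits/symbol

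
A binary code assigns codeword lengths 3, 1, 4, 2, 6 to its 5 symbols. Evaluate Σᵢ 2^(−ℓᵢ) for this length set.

0.953125

With common denominator 2^6 = 64: Σ 2^(−ℓᵢ) = 8/64 + 32/64 + 4/64 + 16/64 + 1/64 = 61/64 = 0.953125.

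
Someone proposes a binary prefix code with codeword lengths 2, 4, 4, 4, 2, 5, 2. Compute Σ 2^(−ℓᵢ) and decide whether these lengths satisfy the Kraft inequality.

With common denominator 2^5 = 32: Σ 2^(−ℓᵢ) = 8/32 + 2/32 + 2/32 + 2/32 + 8/32 + 1/32 + 8/32 = 31/32 = 0.96875.
Kraft's inequality requires Σ ≤ 1; here Σ = 0.96875 ≤ 1, so such a prefix code exists.

0.96875; yes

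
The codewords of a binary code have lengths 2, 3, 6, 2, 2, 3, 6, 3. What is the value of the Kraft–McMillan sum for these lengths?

1.15625

With common denominator 2^6 = 64: Σ 2^(−ℓᵢ) = 16/64 + 8/64 + 1/64 + 16/64 + 16/64 + 8/64 + 1/64 + 8/64 = 74/64 = 1.15625.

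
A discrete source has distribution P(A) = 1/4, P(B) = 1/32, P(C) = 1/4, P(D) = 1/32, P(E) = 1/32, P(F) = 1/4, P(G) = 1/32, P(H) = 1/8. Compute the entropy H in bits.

2.5 bits

Each probability is a power of 1/2, so log₂(1/p) is an integer.
H = Σ p·log₂(1/p) = 1/4·2 + 1/32·5 + 1/4·2 + 1/32·5 + 1/32·5 + 1/4·2 + 1/32·5 + 1/8·3 = 2.5 bits.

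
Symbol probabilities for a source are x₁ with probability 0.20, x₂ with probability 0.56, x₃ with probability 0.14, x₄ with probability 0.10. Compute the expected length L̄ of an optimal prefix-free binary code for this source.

1.68 bits/symbol

Repeatedly combine the two least-probable nodes; the expected code length is the sum of the merged weights.
merge 1/10 + 7/50 → 6/25
merge 1/5 + 6/25 → 11/25
merge 11/25 + 14/25 → 1
L = 6/25 + 11/25 + 1 = 42/25 = 1.68 bits/symbol.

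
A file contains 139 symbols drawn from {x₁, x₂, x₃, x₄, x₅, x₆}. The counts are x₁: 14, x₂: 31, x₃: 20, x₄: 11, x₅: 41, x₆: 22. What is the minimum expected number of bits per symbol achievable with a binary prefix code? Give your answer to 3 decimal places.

Probabilities are the counts divided by 139.
Repeatedly combine the two least-probable nodes; the expected code length is the sum of the merged weights.
merge 11/139 + 14/139 → 25/139
merge 20/139 + 22/139 → 42/139
merge 25/139 + 31/139 → 56/139
merge 41/139 + 42/139 → 83/139
merge 56/139 + 83/139 → 1
L = 25/139 + 42/139 + 56/139 + 83/139 + 1 = 345/139 ≈ 2.482 bits/symbol.

2.482 bits/symbol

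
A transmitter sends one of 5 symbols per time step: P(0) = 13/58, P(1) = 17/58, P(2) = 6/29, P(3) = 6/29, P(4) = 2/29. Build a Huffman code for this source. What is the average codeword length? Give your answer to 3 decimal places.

2.276 bits/symbol

Repeatedly combine the two least-probable nodes; the expected code length is the sum of the merged weights.
merge 2/29 + 6/29 → 8/29
merge 6/29 + 13/58 → 25/58
merge 8/29 + 17/58 → 33/58
merge 25/58 + 33/58 → 1
L = 8/29 + 25/58 + 33/58 + 1 = 66/29 ≈ 2.276 bits/symbol.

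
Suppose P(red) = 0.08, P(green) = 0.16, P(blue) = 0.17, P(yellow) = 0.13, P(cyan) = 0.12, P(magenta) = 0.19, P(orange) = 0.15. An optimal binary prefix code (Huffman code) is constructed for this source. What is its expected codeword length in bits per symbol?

Repeatedly combine the two least-probable nodes; the expected code length is the sum of the merged weights.
merge 2/25 + 3/25 → 1/5
merge 13/100 + 3/20 → 7/25
merge 4/25 + 17/100 → 33/100
merge 19/100 + 1/5 → 39/100
merge 7/25 + 33/100 → 61/100
merge 39/100 + 61/100 → 1
L = 1/5 + 7/25 + 33/100 + 39/100 + 61/100 + 1 = 281/100 = 2.81 bits/symbol.

2.81 bits/symbol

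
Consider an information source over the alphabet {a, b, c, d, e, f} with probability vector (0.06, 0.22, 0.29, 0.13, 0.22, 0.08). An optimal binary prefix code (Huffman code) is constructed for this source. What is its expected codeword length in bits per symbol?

2.41 bits/symbol

Repeatedly combine the two least-probable nodes; the expected code length is the sum of the merged weights.
merge 3/50 + 2/25 → 7/50
merge 13/100 + 7/50 → 27/100
merge 11/50 + 11/50 → 11/25
merge 27/100 + 29/100 → 14/25
merge 11/25 + 14/25 → 1
L = 7/50 + 27/100 + 11/25 + 14/25 + 1 = 241/100 = 2.41 bits/symbol.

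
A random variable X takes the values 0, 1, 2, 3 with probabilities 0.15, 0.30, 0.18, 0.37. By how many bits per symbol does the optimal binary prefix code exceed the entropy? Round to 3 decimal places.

0.052 bits

Entropy H = −Σ p log₂ p ≈ 1.9077 bits.
Huffman merges: 3/20+9/50→33/100; 3/10+33/100→63/100; 37/100+63/100→1. L = 49/25 ≈ 1.9600.
L − H = 1.9600 − 1.9077 = 0.052 bits.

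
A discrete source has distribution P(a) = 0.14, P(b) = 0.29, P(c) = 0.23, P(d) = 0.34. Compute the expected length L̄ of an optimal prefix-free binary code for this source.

Repeatedly combine the two least-probable nodes; the expected code length is the sum of the merged weights.
merge 7/50 + 23/100 → 37/100
merge 29/100 + 17/50 → 63/100
merge 37/100 + 63/100 → 1
L = 37/100 + 63/100 + 1 = 2 bits/symbol.

2 bits/symbol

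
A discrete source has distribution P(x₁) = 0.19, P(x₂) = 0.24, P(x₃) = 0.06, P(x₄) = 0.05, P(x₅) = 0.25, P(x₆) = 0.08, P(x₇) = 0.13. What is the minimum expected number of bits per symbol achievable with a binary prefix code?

2.62 bits/symbol

Repeatedly combine the two least-probable nodes; the expected code length is the sum of the merged weights.
merge 1/20 + 3/50 → 11/100
merge 2/25 + 11/100 → 19/100
merge 13/100 + 19/100 → 8/25
merge 19/100 + 6/25 → 43/100
merge 1/4 + 8/25 → 57/100
merge 43/100 + 57/100 → 1
L = 11/100 + 19/100 + 8/25 + 43/100 + 57/100 + 1 = 131/50 = 2.62 bits/symbol.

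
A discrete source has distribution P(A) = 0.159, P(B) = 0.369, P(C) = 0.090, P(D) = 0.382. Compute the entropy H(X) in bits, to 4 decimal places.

H = −Σ pᵢ log₂ pᵢ.
−0.159·log₂(0.159) = 0.4218
−0.369·log₂(0.369) = 0.5307
−0.090·log₂(0.090) = 0.3127
−0.382·log₂(0.382) = 0.5304
Sum ≈ 1.7956 → 1.7956 bits.

1.7956 bits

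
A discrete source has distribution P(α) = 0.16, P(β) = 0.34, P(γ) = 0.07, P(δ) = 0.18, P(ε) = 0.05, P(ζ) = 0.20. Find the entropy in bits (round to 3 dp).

2.347 bits

H = −Σ pᵢ log₂ pᵢ.
−0.16·log₂(0.16) = 0.4230
−0.34·log₂(0.34) = 0.5292
−0.07·log₂(0.07) = 0.2686
−0.18·log₂(0.18) = 0.4453
−0.05·log₂(0.05) = 0.2161
−0.20·log₂(0.20) = 0.4644
Sum ≈ 2.3465 → 2.347 bits.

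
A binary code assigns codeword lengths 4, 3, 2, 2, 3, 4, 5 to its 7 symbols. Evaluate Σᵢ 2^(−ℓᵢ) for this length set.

0.90625

With common denominator 2^5 = 32: Σ 2^(−ℓᵢ) = 2/32 + 4/32 + 8/32 + 8/32 + 4/32 + 2/32 + 1/32 = 29/32 = 0.90625.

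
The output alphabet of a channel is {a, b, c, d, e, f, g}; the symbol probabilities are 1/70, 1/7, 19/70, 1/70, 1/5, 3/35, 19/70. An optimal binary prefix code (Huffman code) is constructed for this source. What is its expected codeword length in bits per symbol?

Repeatedly combine the two least-probable nodes; the expected code length is the sum of the merged weights.
merge 1/70 + 1/70 → 1/35
merge 1/35 + 3/35 → 4/35
merge 4/35 + 1/7 → 9/35
merge 1/5 + 9/35 → 16/35
merge 19/70 + 19/70 → 19/35
merge 16/35 + 19/35 → 1
L = 1/35 + 4/35 + 9/35 + 16/35 + 19/35 + 1 = 12/5 = 2.4 bits/symbol.

2.4 bits/symbol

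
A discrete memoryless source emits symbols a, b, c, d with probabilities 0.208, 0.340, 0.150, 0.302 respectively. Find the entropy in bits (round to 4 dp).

1.9326 bits

H = −Σ pᵢ log₂ pᵢ.
−0.208·log₂(0.208) = 0.4712
−0.340·log₂(0.340) = 0.5292
−0.150·log₂(0.150) = 0.4105
−0.302·log₂(0.302) = 0.5217
Sum ≈ 1.9326 → 1.9326 bits.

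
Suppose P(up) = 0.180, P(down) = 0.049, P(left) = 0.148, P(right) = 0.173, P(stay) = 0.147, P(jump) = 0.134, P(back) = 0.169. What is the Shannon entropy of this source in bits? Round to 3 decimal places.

2.733 bits

H = −Σ pᵢ log₂ pᵢ.
−0.180·log₂(0.180) = 0.4453
−0.049·log₂(0.049) = 0.2132
−0.148·log₂(0.148) = 0.4079
−0.173·log₂(0.173) = 0.4379
−0.147·log₂(0.147) = 0.4066
−0.134·log₂(0.134) = 0.3886
−0.169·log₂(0.169) = 0.4335
Sum ≈ 2.7330 → 2.733 bits.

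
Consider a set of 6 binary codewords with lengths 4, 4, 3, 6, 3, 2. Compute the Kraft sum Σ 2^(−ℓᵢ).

0.640625

With common denominator 2^6 = 64: Σ 2^(−ℓᵢ) = 4/64 + 4/64 + 8/64 + 1/64 + 8/64 + 16/64 = 41/64 = 0.640625.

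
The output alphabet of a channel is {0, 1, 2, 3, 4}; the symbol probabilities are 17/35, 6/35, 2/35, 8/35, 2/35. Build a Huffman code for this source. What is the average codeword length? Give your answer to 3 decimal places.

1.914 bits/symbol

Repeatedly combine the two least-probable nodes; the expected code length is the sum of the merged weights.
merge 2/35 + 2/35 → 4/35
merge 4/35 + 6/35 → 2/7
merge 8/35 + 2/7 → 18/35
merge 17/35 + 18/35 → 1
L = 4/35 + 2/7 + 18/35 + 1 = 67/35 ≈ 1.914 bits/symbol.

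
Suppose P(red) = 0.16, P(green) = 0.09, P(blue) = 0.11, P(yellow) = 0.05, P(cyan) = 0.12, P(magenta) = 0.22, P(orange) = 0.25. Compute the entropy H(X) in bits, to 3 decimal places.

2.650 bits

H = −Σ pᵢ log₂ pᵢ.
−0.16·log₂(0.16) = 0.4230
−0.09·log₂(0.09) = 0.3127
−0.11·log₂(0.11) = 0.3503
−0.05·log₂(0.05) = 0.2161
−0.12·log₂(0.12) = 0.3671
−0.22·log₂(0.22) = 0.4806
−0.25·log₂(0.25) = 0.5000
Sum ≈ 2.6497 → 2.650 bits.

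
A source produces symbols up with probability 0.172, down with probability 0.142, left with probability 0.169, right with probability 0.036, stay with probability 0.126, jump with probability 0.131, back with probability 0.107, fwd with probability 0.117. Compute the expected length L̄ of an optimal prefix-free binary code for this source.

2.971 bits/symbol

Repeatedly combine the two least-probable nodes; the expected code length is the sum of the merged weights.
merge 9/250 + 107/1000 → 143/1000
merge 117/1000 + 63/500 → 243/1000
merge 131/1000 + 71/500 → 273/1000
merge 143/1000 + 169/1000 → 39/125
merge 43/250 + 243/1000 → 83/200
merge 273/1000 + 39/125 → 117/200
merge 83/200 + 117/200 → 1
L = 143/1000 + 243/1000 + 273/1000 + 39/125 + 83/200 + 117/200 + 1 = 2971/1000 = 2.971 bits/symbol.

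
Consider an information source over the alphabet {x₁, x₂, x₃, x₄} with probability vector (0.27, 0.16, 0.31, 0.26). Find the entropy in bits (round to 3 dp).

H = −Σ pᵢ log₂ pᵢ.
−0.27·log₂(0.27) = 0.5100
−0.16·log₂(0.16) = 0.4230
−0.31·log₂(0.31) = 0.5238
−0.26·log₂(0.26) = 0.5053
Sum ≈ 1.9621 → 1.962 bits.

1.962 bits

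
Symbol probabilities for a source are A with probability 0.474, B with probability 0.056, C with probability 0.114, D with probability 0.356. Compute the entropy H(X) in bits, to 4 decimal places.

H = −Σ pᵢ log₂ pᵢ.
−0.474·log₂(0.474) = 0.5105
−0.056·log₂(0.056) = 0.2329
−0.114·log₂(0.114) = 0.3571
−0.356·log₂(0.356) = 0.5305
Sum ≈ 1.6310 → 1.6310 bits.

1.6310 bits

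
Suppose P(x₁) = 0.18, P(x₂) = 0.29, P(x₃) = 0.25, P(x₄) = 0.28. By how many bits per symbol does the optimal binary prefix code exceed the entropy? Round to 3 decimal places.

Entropy H = −Σ p log₂ p ≈ 1.9774 bits.
Huffman merges: 9/50+1/4→43/100; 7/25+29/100→57/100; 43/100+57/100→1. L = 2 ≈ 2.0000.
L − H = 2.0000 − 1.9774 = 0.023 bits.

0.023 bits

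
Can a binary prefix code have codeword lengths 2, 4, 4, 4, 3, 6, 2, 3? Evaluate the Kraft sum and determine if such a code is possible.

With common denominator 2^6 = 64: Σ 2^(−ℓᵢ) = 16/64 + 4/64 + 4/64 + 4/64 + 8/64 + 1/64 + 16/64 + 8/64 = 61/64 = 0.953125.
Kraft's inequality requires Σ ≤ 1; here Σ = 0.953125 ≤ 1, so such a prefix code exists.

0.953125; yes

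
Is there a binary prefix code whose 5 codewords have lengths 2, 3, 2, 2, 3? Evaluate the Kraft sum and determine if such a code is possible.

1; yes

With common denominator 2^3 = 8: Σ 2^(−ℓᵢ) = 2/8 + 1/8 + 2/8 + 2/8 + 1/8 = 8/8 = 1.
Kraft's inequality requires Σ ≤ 1; here Σ = 1 ≤ 1, so such a prefix code exists.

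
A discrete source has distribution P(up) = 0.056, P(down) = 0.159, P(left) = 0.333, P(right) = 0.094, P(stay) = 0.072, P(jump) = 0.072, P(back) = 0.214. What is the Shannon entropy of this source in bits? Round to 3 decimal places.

H = −Σ pᵢ log₂ pᵢ.
−0.056·log₂(0.056) = 0.2329
−0.159·log₂(0.159) = 0.4218
−0.333·log₂(0.333) = 0.5283
−0.094·log₂(0.094) = 0.3207
−0.072·log₂(0.072) = 0.2733
−0.072·log₂(0.072) = 0.2733
−0.214·log₂(0.214) = 0.4760
Sum ≈ 2.5262 → 2.526 bits.

2.526 bits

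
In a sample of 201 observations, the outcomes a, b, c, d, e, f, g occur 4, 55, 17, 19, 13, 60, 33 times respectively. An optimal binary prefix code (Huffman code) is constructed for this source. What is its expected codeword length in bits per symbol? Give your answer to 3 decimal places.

Probabilities are the counts divided by 201.
Repeatedly combine the two least-probable nodes; the expected code length is the sum of the merged weights.
merge 4/201 + 13/201 → 17/201
merge 17/201 + 17/201 → 34/201
merge 19/201 + 11/67 → 52/201
merge 34/201 + 52/201 → 86/201
merge 55/201 + 20/67 → 115/201
merge 86/201 + 115/201 → 1
L = 17/201 + 34/201 + 52/201 + 86/201 + 115/201 + 1 = 505/201 ≈ 2.512 bits/symbol.

2.512 bits/symbol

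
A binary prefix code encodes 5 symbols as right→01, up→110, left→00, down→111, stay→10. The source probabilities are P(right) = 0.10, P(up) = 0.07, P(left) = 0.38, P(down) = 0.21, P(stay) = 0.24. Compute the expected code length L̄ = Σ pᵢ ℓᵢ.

L̄ = Σ pᵢ·ℓᵢ = 0.10·2 + 0.07·3 + 0.38·2 + 0.21·3 + 0.24·2 = 2.28 bits/symbol.

2.28 bits/symbol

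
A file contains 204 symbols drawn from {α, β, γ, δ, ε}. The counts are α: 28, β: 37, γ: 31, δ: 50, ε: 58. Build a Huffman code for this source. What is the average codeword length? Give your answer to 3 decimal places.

Probabilities are the counts divided by 204.
Repeatedly combine the two least-probable nodes; the expected code length is the sum of the merged weights.
merge 7/51 + 31/204 → 59/204
merge 37/204 + 25/102 → 29/68
merge 29/102 + 59/204 → 39/68
merge 29/68 + 39/68 → 1
L = 59/204 + 29/68 + 39/68 + 1 = 467/204 ≈ 2.289 bits/symbol.

2.289 bits/symbol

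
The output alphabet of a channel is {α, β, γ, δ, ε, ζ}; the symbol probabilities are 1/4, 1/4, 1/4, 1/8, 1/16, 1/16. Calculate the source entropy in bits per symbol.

Each probability is a power of 1/2, so log₂(1/p) is an integer.
H = Σ p·log₂(1/p) = 1/4·2 + 1/4·2 + 1/4·2 + 1/8·3 + 1/16·4 + 1/16·4 = 2.375 bits.

2.375 bits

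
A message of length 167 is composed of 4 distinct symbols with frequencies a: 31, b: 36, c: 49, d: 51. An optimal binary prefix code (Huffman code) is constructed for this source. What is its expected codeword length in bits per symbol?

Probabilities are the counts divided by 167.
Repeatedly combine the two least-probable nodes; the expected code length is the sum of the merged weights.
merge 31/167 + 36/167 → 67/167
merge 49/167 + 51/167 → 100/167
merge 67/167 + 100/167 → 1
L = 67/167 + 100/167 + 1 = 2 bits/symbol.

2 bits/symbol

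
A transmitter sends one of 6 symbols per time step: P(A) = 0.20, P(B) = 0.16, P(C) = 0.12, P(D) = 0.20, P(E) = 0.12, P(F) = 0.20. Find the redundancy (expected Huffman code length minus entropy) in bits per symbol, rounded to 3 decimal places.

0.050 bits

Entropy H = −Σ p log₂ p ≈ 2.5503 bits.
Huffman merges: 3/25+3/25→6/25; 4/25+1/5→9/25; 1/5+1/5→2/5; 6/25+9/25→3/5; 2/5+3/5→1. L = 13/5 ≈ 2.6000.
L − H = 2.6000 − 2.5503 = 0.050 bits.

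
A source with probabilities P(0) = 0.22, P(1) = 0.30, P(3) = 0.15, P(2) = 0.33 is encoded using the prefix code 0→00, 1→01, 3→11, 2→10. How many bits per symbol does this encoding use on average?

L̄ = Σ pᵢ·ℓᵢ = 0.22·2 + 0.30·2 + 0.15·2 + 0.33·2 = 2 bits/symbol.

2 bits/symbol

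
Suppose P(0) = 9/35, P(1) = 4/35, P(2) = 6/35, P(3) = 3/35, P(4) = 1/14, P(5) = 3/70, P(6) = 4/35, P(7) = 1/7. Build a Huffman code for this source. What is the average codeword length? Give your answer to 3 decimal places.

2.857 bits/symbol

Repeatedly combine the two least-probable nodes; the expected code length is the sum of the merged weights.
merge 3/70 + 1/14 → 4/35
merge 3/35 + 4/35 → 1/5
merge 4/35 + 4/35 → 8/35
merge 1/7 + 6/35 → 11/35
merge 1/5 + 8/35 → 3/7
merge 9/35 + 11/35 → 4/7
merge 3/7 + 4/7 → 1
L = 4/35 + 1/5 + 8/35 + 11/35 + 3/7 + 4/7 + 1 = 20/7 ≈ 2.857 bits/symbol.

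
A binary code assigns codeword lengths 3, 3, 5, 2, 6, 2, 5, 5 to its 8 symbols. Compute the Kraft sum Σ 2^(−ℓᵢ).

0.859375

With common denominator 2^6 = 64: Σ 2^(−ℓᵢ) = 8/64 + 8/64 + 2/64 + 16/64 + 1/64 + 16/64 + 2/64 + 2/64 = 55/64 = 0.859375.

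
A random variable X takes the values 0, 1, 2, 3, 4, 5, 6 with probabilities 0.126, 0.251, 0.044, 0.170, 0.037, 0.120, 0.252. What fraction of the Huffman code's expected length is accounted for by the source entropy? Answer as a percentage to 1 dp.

Entropy H = −Σ p log₂ p ≈ 2.5541 bits.
Huffman merges: 37/1000+11/250→81/1000; 81/1000+3/25→201/1000; 63/500+17/100→37/125; 201/1000+251/1000→113/250; 63/250+37/125→137/250; 113/250+137/250→1. L = 1289/500 ≈ 2.5780.
Efficiency = H/L = 2.5541/2.5780 = 99.1%.

99.1%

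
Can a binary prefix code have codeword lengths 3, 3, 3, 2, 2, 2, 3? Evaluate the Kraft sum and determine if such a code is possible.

With common denominator 2^3 = 8: Σ 2^(−ℓᵢ) = 1/8 + 1/8 + 1/8 + 2/8 + 2/8 + 2/8 + 1/8 = 10/8 = 1.25.
Kraft's inequality requires Σ ≤ 1; here Σ = 1.25 > 1, so no such prefix code exists.

1.25; no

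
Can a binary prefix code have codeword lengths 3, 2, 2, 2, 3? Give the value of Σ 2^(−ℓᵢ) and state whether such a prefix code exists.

With common denominator 2^3 = 8: Σ 2^(−ℓᵢ) = 1/8 + 2/8 + 2/8 + 2/8 + 1/8 = 8/8 = 1.
Kraft's inequality requires Σ ≤ 1; here Σ = 1 ≤ 1, so such a prefix code exists.

1; yes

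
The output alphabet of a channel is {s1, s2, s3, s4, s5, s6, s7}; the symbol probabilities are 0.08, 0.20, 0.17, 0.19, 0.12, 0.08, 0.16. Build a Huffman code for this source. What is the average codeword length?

2.77 bits/symbol

Repeatedly combine the two least-probable nodes; the expected code length is the sum of the merged weights.
merge 2/25 + 2/25 → 4/25
merge 3/25 + 4/25 → 7/25
merge 4/25 + 17/100 → 33/100
merge 19/100 + 1/5 → 39/100
merge 7/25 + 33/100 → 61/100
merge 39/100 + 61/100 → 1
L = 4/25 + 7/25 + 33/100 + 39/100 + 61/100 + 1 = 277/100 = 2.77 bits/symbol.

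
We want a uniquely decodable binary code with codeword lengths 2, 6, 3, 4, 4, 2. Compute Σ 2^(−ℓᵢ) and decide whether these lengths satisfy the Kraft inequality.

With common denominator 2^6 = 64: Σ 2^(−ℓᵢ) = 16/64 + 1/64 + 8/64 + 4/64 + 4/64 + 16/64 = 49/64 = 0.765625.
Kraft's inequality requires Σ ≤ 1; here Σ = 0.765625 ≤ 1, so such a prefix code exists.

0.765625; yes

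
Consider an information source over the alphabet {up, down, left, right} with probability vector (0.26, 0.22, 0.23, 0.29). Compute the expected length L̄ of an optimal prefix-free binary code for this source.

Repeatedly combine the two least-probable nodes; the expected code length is the sum of the merged weights.
merge 11/50 + 23/100 → 9/20
merge 13/50 + 29/100 → 11/20
merge 9/20 + 11/20 → 1
L = 9/20 + 11/20 + 1 = 2 bits/symbol.

2 bits/symbol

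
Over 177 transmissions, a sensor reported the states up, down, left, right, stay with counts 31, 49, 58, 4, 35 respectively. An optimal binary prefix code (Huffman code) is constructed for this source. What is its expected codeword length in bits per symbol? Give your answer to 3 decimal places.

Probabilities are the counts divided by 177.
Repeatedly combine the two least-probable nodes; the expected code length is the sum of the merged weights.
merge 4/177 + 31/177 → 35/177
merge 35/177 + 35/177 → 70/177
merge 49/177 + 58/177 → 107/177
merge 70/177 + 107/177 → 1
L = 35/177 + 70/177 + 107/177 + 1 = 389/177 ≈ 2.198 bits/symbol.

2.198 bits/symbol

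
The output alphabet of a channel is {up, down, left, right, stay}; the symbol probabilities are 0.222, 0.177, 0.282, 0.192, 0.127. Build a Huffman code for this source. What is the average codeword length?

Repeatedly combine the two least-probable nodes; the expected code length is the sum of the merged weights.
merge 127/1000 + 177/1000 → 38/125
merge 24/125 + 111/500 → 207/500
merge 141/500 + 38/125 → 293/500
merge 207/500 + 293/500 → 1
L = 38/125 + 207/500 + 293/500 + 1 = 288/125 = 2.304 bits/symbol.

2.304 bits/symbol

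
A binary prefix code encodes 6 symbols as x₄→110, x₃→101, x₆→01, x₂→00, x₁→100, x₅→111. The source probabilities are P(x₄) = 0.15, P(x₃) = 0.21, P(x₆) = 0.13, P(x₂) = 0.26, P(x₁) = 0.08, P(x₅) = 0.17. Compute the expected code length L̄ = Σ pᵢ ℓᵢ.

L̄ = Σ pᵢ·ℓᵢ = 0.15·3 + 0.21·3 + 0.13·2 + 0.26·2 + 0.08·3 + 0.17·3 = 2.61 bits/symbol.

2.61 bits/symbol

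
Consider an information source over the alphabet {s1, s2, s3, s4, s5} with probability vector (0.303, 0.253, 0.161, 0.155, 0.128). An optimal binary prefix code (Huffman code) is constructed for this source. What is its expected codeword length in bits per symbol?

Repeatedly combine the two least-probable nodes; the expected code length is the sum of the merged weights.
merge 16/125 + 31/200 → 283/1000
merge 161/1000 + 253/1000 → 207/500
merge 283/1000 + 303/1000 → 293/500
merge 207/500 + 293/500 → 1
L = 283/1000 + 207/500 + 293/500 + 1 = 2283/1000 = 2.283 bits/symbol.

2.283 bits/symbol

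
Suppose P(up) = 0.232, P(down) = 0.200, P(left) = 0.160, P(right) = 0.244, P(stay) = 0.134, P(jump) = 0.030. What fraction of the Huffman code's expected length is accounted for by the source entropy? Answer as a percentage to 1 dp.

Entropy H = −Σ p log₂ p ≈ 2.4133 bits.
Huffman merges: 3/100+67/500→41/250; 4/25+41/250→81/250; 1/5+29/125→54/125; 61/250+81/250→71/125; 54/125+71/125→1. L = 311/125 ≈ 2.4880.
Efficiency = H/L = 2.4133/2.4880 = 97.0%.

97.0%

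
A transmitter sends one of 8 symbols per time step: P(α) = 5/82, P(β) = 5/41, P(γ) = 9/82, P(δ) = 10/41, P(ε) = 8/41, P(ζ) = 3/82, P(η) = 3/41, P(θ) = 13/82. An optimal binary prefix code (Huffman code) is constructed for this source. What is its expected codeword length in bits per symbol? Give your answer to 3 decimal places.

Repeatedly combine the two least-probable nodes; the expected code length is the sum of the merged weights.
merge 3/82 + 5/82 → 4/41
merge 3/41 + 4/41 → 7/41
merge 9/82 + 5/41 → 19/82
merge 13/82 + 7/41 → 27/82
merge 8/41 + 19/82 → 35/82
merge 10/41 + 27/82 → 47/82
merge 35/82 + 47/82 → 1
L = 4/41 + 7/41 + 19/82 + 27/82 + 35/82 + 47/82 + 1 = 116/41 ≈ 2.829 bits/symbol.

2.829 bits/symbol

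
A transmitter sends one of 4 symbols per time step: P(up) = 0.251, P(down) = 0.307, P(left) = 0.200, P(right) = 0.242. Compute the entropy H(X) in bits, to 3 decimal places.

1.983 bits

H = −Σ pᵢ log₂ pᵢ.
−0.251·log₂(0.251) = 0.5006
−0.307·log₂(0.307) = 0.5230
−0.200·log₂(0.200) = 0.4644
−0.242·log₂(0.242) = 0.4954
Sum ≈ 1.9833 → 1.983 bits.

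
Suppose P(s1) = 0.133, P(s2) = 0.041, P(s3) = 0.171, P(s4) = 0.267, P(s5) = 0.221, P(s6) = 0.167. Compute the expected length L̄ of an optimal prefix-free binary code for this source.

Repeatedly combine the two least-probable nodes; the expected code length is the sum of the merged weights.
merge 41/1000 + 133/1000 → 87/500
merge 167/1000 + 171/1000 → 169/500
merge 87/500 + 221/1000 → 79/200
merge 267/1000 + 169/500 → 121/200
merge 79/200 + 121/200 → 1
L = 87/500 + 169/500 + 79/200 + 121/200 + 1 = 314/125 = 2.512 bits/symbol.

2.512 bits/symbol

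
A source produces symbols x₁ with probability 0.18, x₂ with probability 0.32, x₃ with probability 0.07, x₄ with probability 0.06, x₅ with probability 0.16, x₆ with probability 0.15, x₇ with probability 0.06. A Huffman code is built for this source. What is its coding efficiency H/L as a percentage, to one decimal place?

Entropy H = −Σ p log₂ p ≈ 2.5605 bits.
Huffman merges: 3/50+3/50→3/25; 7/100+3/25→19/100; 3/20+4/25→31/100; 9/50+19/100→37/100; 31/100+8/25→63/100; 37/100+63/100→1. L = 131/50 ≈ 2.6200.
Efficiency = H/L = 2.5605/2.6200 = 97.7%.

97.7%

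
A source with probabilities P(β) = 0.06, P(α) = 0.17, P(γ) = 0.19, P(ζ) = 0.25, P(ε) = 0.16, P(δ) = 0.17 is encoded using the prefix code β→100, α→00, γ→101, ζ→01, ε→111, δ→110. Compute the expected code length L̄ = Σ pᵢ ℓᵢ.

2.58 bits/symbol

L̄ = Σ pᵢ·ℓᵢ = 0.06·3 + 0.17·2 + 0.19·3 + 0.25·2 + 0.16·3 + 0.17·3 = 2.58 bits/symbol.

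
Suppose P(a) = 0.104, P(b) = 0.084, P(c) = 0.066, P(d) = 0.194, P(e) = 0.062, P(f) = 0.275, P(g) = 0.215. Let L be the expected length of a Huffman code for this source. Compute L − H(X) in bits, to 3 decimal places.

0.037 bits

Entropy H = −Σ p log₂ p ≈ 2.5952 bits.
Huffman merges: 31/500+33/500→16/125; 21/250+13/125→47/250; 16/125+47/250→79/250; 97/500+43/200→409/1000; 11/40+79/250→591/1000; 409/1000+591/1000→1. L = 329/125 ≈ 2.6320.
L − H = 2.6320 − 2.5952 = 0.037 bits.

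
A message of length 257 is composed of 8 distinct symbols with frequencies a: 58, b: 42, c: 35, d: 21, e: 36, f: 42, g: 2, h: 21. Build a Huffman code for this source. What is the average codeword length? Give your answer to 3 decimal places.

2.864 bits/symbol

Probabilities are the counts divided by 257.
Repeatedly combine the two least-probable nodes; the expected code length is the sum of the merged weights.
merge 2/257 + 21/257 → 23/257
merge 21/257 + 23/257 → 44/257
merge 35/257 + 36/257 → 71/257
merge 42/257 + 42/257 → 84/257
merge 44/257 + 58/257 → 102/257
merge 71/257 + 84/257 → 155/257
merge 102/257 + 155/257 → 1
L = 23/257 + 44/257 + 71/257 + 84/257 + 102/257 + 155/257 + 1 = 736/257 ≈ 2.864 bits/symbol.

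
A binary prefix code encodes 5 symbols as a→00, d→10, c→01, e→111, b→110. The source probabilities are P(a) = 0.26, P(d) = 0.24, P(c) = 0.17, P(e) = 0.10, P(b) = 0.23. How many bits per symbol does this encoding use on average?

2.33 bits/symbol

L̄ = Σ pᵢ·ℓᵢ = 0.26·2 + 0.24·2 + 0.17·2 + 0.10·3 + 0.23·3 = 2.33 bits/symbol.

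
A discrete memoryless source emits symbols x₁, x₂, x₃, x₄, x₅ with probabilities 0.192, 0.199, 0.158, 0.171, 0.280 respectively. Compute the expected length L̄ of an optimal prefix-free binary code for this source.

2.329 bits/symbol

Repeatedly combine the two least-probable nodes; the expected code length is the sum of the merged weights.
merge 79/500 + 171/1000 → 329/1000
merge 24/125 + 199/1000 → 391/1000
merge 7/25 + 329/1000 → 609/1000
merge 391/1000 + 609/1000 → 1
L = 329/1000 + 391/1000 + 609/1000 + 1 = 2329/1000 = 2.329 bits/symbol.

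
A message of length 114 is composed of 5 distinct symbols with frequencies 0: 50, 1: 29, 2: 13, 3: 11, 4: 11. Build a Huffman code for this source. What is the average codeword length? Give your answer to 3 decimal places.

2.061 bits/symbol

Probabilities are the counts divided by 114.
Repeatedly combine the two least-probable nodes; the expected code length is the sum of the merged weights.
merge 11/114 + 11/114 → 11/57
merge 13/114 + 11/57 → 35/114
merge 29/114 + 35/114 → 32/57
merge 25/57 + 32/57 → 1
L = 11/57 + 35/114 + 32/57 + 1 = 235/114 ≈ 2.061 bits/symbol.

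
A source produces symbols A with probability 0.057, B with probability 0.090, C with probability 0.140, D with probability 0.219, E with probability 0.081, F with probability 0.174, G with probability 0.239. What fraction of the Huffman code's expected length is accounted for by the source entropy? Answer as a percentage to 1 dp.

98.9%

Entropy H = −Σ p log₂ p ≈ 2.6514 bits.
Huffman merges: 57/1000+81/1000→69/500; 9/100+69/500→57/250; 7/50+87/500→157/500; 219/1000+57/250→447/1000; 239/1000+157/500→553/1000; 447/1000+553/1000→1. L = 67/25 ≈ 2.6800.
Efficiency = H/L = 2.6514/2.6800 = 98.9%.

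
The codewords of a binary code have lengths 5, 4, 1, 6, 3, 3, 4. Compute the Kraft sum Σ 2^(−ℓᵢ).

With common denominator 2^6 = 64: Σ 2^(−ℓᵢ) = 2/64 + 4/64 + 32/64 + 1/64 + 8/64 + 8/64 + 4/64 = 59/64 = 0.921875.

0.921875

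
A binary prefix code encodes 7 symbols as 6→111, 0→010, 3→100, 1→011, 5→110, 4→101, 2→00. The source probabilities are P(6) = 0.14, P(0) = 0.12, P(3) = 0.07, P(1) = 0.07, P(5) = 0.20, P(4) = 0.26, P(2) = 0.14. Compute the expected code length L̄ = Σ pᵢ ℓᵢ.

L̄ = Σ pᵢ·ℓᵢ = 0.14·3 + 0.12·3 + 0.07·3 + 0.07·3 + 0.20·3 + 0.26·3 + 0.14·2 = 2.86 bits/symbol.

2.86 bits/symbol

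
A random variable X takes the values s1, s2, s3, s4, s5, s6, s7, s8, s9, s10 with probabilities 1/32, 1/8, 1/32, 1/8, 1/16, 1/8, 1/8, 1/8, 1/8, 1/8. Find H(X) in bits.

3.1875 bits

Each probability is a power of 1/2, so log₂(1/p) is an integer.
H = Σ p·log₂(1/p) = 1/32·5 + 1/8·3 + 1/32·5 + 1/8·3 + 1/16·4 + 1/8·3 + 1/8·3 + 1/8·3 + 1/8·3 + 1/8·3 = 3.1875 bits.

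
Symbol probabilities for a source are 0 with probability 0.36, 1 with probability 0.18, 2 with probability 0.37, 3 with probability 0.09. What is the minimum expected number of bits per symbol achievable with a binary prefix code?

Repeatedly combine the two least-probable nodes; the expected code length is the sum of the merged weights.
merge 9/100 + 9/50 → 27/100
merge 27/100 + 9/25 → 63/100
merge 37/100 + 63/100 → 1
L = 27/100 + 63/100 + 1 = 19/10 = 1.9 bits/symbol.

1.9 bits/symbol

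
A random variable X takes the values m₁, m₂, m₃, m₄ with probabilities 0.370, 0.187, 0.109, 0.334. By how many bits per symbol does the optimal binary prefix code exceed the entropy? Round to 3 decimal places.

Entropy H = −Σ p log₂ p ≈ 1.8600 bits.
Huffman merges: 109/1000+187/1000→37/125; 37/125+167/500→63/100; 37/100+63/100→1. L = 963/500 ≈ 1.9260.
L − H = 1.9260 − 1.8600 = 0.066 bits.

0.066 bits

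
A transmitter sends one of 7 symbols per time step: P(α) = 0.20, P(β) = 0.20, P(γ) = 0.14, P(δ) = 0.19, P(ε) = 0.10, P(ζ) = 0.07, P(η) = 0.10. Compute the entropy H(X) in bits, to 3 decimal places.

H = −Σ pᵢ log₂ pᵢ.
−0.20·log₂(0.20) = 0.4644
−0.20·log₂(0.20) = 0.4644
−0.14·log₂(0.14) = 0.3971
−0.19·log₂(0.19) = 0.4552
−0.10·log₂(0.10) = 0.3322
−0.07·log₂(0.07) = 0.2686
−0.10·log₂(0.10) = 0.3322
Sum ≈ 2.7140 → 2.714 bits.

2.714 bits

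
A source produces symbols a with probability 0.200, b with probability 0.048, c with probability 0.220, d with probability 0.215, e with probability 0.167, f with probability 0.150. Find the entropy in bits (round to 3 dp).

2.474 bits

H = −Σ pᵢ log₂ pᵢ.
−0.200·log₂(0.200) = 0.4644
−0.048·log₂(0.048) = 0.2103
−0.220·log₂(0.220) = 0.4806
−0.215·log₂(0.215) = 0.4768
−0.167·log₂(0.167) = 0.4312
−0.150·log₂(0.150) = 0.4105
Sum ≈ 2.4738 → 2.474 bits.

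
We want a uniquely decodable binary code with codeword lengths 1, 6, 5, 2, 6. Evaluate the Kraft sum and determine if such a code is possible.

0.8125; yes

With common denominator 2^6 = 64: Σ 2^(−ℓᵢ) = 32/64 + 1/64 + 2/64 + 16/64 + 1/64 = 52/64 = 0.8125.
Kraft's inequality requires Σ ≤ 1; here Σ = 0.8125 ≤ 1, so such a prefix code exists.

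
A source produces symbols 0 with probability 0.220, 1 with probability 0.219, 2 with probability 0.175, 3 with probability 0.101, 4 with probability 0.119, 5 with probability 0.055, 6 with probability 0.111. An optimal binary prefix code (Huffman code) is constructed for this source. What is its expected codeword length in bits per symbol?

2.717 bits/symbol

Repeatedly combine the two least-probable nodes; the expected code length is the sum of the merged weights.
merge 11/200 + 101/1000 → 39/250
merge 111/1000 + 119/1000 → 23/100
merge 39/250 + 7/40 → 331/1000
merge 219/1000 + 11/50 → 439/1000
merge 23/100 + 331/1000 → 561/1000
merge 439/1000 + 561/1000 → 1
L = 39/250 + 23/100 + 331/1000 + 439/1000 + 561/1000 + 1 = 2717/1000 = 2.717 bits/symbol.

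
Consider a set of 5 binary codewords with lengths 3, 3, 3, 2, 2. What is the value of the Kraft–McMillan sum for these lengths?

0.875

With common denominator 2^3 = 8: Σ 2^(−ℓᵢ) = 1/8 + 1/8 + 1/8 + 2/8 + 2/8 = 7/8 = 0.875.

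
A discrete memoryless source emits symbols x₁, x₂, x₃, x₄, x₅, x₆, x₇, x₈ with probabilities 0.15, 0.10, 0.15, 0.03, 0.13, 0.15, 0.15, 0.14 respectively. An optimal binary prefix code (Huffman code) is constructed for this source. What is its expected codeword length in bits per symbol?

2.98 bits/symbol

Repeatedly combine the two least-probable nodes; the expected code length is the sum of the merged weights.
merge 3/100 + 1/10 → 13/100
merge 13/100 + 13/100 → 13/50
merge 7/50 + 3/20 → 29/100
merge 3/20 + 3/20 → 3/10
merge 3/20 + 13/50 → 41/100
merge 29/100 + 3/10 → 59/100
merge 41/100 + 59/100 → 1
L = 13/100 + 13/50 + 29/100 + 3/10 + 41/100 + 59/100 + 1 = 149/50 = 2.98 bits/symbol.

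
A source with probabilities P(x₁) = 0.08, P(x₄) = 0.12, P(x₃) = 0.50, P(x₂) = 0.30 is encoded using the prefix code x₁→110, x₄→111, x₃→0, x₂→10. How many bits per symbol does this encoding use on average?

1.7 bits/symbol

L̄ = Σ pᵢ·ℓᵢ = 0.08·3 + 0.12·3 + 0.50·1 + 0.30·2 = 1.7 bits/symbol.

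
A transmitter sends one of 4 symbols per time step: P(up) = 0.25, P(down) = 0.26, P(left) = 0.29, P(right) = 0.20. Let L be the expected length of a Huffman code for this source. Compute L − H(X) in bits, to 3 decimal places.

Entropy H = −Σ p log₂ p ≈ 1.9876 bits.
Huffman merges: 1/5+1/4→9/20; 13/50+29/100→11/20; 9/20+11/20→1. L = 2 ≈ 2.0000.
L − H = 2.0000 − 1.9876 = 0.012 bits.

0.012 bits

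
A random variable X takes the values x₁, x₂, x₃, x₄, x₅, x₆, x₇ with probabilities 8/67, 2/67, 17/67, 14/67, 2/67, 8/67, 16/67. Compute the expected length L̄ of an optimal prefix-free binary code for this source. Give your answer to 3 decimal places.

2.537 bits/symbol

Repeatedly combine the two least-probable nodes; the expected code length is the sum of the merged weights.
merge 2/67 + 2/67 → 4/67
merge 4/67 + 8/67 → 12/67
merge 8/67 + 12/67 → 20/67
merge 14/67 + 16/67 → 30/67
merge 17/67 + 20/67 → 37/67
merge 30/67 + 37/67 → 1
L = 4/67 + 12/67 + 20/67 + 30/67 + 37/67 + 1 = 170/67 ≈ 2.537 bits/symbol.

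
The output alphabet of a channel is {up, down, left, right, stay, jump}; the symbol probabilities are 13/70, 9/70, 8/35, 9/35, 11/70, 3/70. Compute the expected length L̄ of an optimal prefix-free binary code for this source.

2.5 bits/symbol

Repeatedly combine the two least-probable nodes; the expected code length is the sum of the merged weights.
merge 3/70 + 9/70 → 6/35
merge 11/70 + 6/35 → 23/70
merge 13/70 + 8/35 → 29/70
merge 9/35 + 23/70 → 41/70
merge 29/70 + 41/70 → 1
L = 6/35 + 23/70 + 29/70 + 41/70 + 1 = 5/2 = 2.5 bits/symbol.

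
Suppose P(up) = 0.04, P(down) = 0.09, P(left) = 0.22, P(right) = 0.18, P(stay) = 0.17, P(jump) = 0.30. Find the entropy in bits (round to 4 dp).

H = −Σ pᵢ log₂ pᵢ.
−0.04·log₂(0.04) = 0.1858
−0.09·log₂(0.09) = 0.3127
−0.22·log₂(0.22) = 0.4806
−0.18·log₂(0.18) = 0.4453
−0.17·log₂(0.17) = 0.4346
−0.30·log₂(0.30) = 0.5211
Sum ≈ 2.3800 → 2.3800 bits.

2.3800 bits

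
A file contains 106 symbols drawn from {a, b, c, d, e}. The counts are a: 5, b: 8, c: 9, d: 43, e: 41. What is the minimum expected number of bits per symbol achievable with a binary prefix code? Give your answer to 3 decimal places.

1.925 bits/symbol

Probabilities are the counts divided by 106.
Repeatedly combine the two least-probable nodes; the expected code length is the sum of the merged weights.
merge 5/106 + 4/53 → 13/106
merge 9/106 + 13/106 → 11/53
merge 11/53 + 41/106 → 63/106
merge 43/106 + 63/106 → 1
L = 13/106 + 11/53 + 63/106 + 1 = 102/53 ≈ 1.925 bits/symbol.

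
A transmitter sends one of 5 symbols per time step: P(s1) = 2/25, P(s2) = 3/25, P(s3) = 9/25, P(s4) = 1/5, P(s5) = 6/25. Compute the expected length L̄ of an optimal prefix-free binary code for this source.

Repeatedly combine the two least-probable nodes; the expected code length is the sum of the merged weights.
merge 2/25 + 3/25 → 1/5
merge 1/5 + 1/5 → 2/5
merge 6/25 + 9/25 → 3/5
merge 2/5 + 3/5 → 1
L = 1/5 + 2/5 + 3/5 + 1 = 11/5 = 2.2 bits/symbol.

2.2 bits/symbol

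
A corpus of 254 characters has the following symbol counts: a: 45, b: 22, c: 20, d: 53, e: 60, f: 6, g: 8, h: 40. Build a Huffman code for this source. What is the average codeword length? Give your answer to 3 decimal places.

2.744 bits/symbol

Probabilities are the counts divided by 254.
Repeatedly combine the two least-probable nodes; the expected code length is the sum of the merged weights.
merge 3/127 + 4/127 → 7/127
merge 7/127 + 10/127 → 17/127
merge 11/127 + 17/127 → 28/127
merge 20/127 + 45/254 → 85/254
merge 53/254 + 28/127 → 109/254
merge 30/127 + 85/254 → 145/254
merge 109/254 + 145/254 → 1
L = 7/127 + 17/127 + 28/127 + 85/254 + 109/254 + 145/254 + 1 = 697/254 ≈ 2.744 bits/symbol.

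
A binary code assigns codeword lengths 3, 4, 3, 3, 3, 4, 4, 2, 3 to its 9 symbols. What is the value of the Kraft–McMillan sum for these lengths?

With common denominator 2^4 = 16: Σ 2^(−ℓᵢ) = 2/16 + 1/16 + 2/16 + 2/16 + 2/16 + 1/16 + 1/16 + 4/16 + 2/16 = 17/16 = 1.0625.

1.0625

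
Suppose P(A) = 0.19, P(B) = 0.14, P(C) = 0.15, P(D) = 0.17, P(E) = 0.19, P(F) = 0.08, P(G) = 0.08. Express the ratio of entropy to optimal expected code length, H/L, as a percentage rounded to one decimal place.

Entropy H = −Σ p log₂ p ≈ 2.7357 bits.
Huffman merges: 2/25+2/25→4/25; 7/50+3/20→29/100; 4/25+17/100→33/100; 19/100+19/100→19/50; 29/100+33/100→31/50; 19/50+31/50→1. L = 139/50 ≈ 2.7800.
Efficiency = H/L = 2.7357/2.7800 = 98.4%.

98.4%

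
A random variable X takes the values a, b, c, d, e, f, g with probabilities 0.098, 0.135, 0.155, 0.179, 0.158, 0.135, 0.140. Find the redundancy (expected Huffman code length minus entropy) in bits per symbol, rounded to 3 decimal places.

Entropy H = −Σ p log₂ p ≈ 2.7873 bits.
Huffman merges: 49/500+27/200→233/1000; 27/200+7/50→11/40; 31/200+79/500→313/1000; 179/1000+233/1000→103/250; 11/40+313/1000→147/250; 103/250+147/250→1. L = 2821/1000 ≈ 2.8210.
L − H = 2.8210 − 2.7873 = 0.034 bits.

0.034 bits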